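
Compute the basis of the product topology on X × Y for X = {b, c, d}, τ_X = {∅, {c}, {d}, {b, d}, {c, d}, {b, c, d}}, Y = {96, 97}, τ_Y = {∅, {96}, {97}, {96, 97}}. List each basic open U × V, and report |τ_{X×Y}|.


Basis B = {∅ × ∅, {c} × {96}, {c} × {97}, {d} × {96}, {d} × {97}, {b, d} × {96}, {b, d} × {97}, {c} × {96, 97}, {c, d} × {96}, {c, d} × {97}, {d} × {96, 97}, {b, c, d} × {96}, {b, c, d} × {97}, {b, d} × {96, 97}, {c, d} × {96, 97}, {b, c, d} × {96, 97}}; |τ_{X×Y}| = 36.

Enumerate products U × V with U ∈ τ_X, V ∈ τ_Y (deduplicated):
  ∅ × ∅ = {} (∅)
  {c} × {96} = {(c,96)}
  {c} × {97} = {(c,97)}
  {d} × {96} = {(d,96)}
  {d} × {97} = {(d,97)}
  {b, d} × {96} = {(b,96), (d,96)}
  {b, d} × {97} = {(b,97), (d,97)}
  {c} × {96, 97} = {(c,96), (c,97)}
  {c, d} × {96} = {(c,96), (d,96)}
  {c, d} × {97} = {(c,97), (d,97)}
  {d} × {96, 97} = {(d,96), (d,97)}
  {b, c, d} × {96} = {(b,96), (c,96), (d,96)}
  {b, c, d} × {97} = {(b,97), (c,97), (d,97)}
  {b, d} × {96, 97} = {(b,96), (b,97), (d,96), (d,97)}
  {c, d} × {96, 97} = {(c,96), (c,97), (d,96), (d,97)}
  {b, c, d} × {96, 97} = {(b,96), (b,97), (c,96), (c,97), (d,96), (d,97)}
These 16 distinct sets form the basis B.
Close under arbitrary unions to get τ_{X×Y}; counting gives |τ_{X×Y}| = 36.


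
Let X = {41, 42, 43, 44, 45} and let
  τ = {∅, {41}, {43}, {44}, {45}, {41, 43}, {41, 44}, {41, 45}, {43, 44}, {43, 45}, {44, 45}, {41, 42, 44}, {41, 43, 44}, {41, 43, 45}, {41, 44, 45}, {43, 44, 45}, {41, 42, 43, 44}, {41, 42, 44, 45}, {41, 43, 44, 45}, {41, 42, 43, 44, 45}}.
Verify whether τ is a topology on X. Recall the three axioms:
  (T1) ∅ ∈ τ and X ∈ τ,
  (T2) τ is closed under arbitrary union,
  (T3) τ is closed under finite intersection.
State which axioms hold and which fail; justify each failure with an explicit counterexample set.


τ IS a topology on X.

Axiom (T1): ∅ ∈ τ? Yes; X ∈ τ? Yes.
Axiom (T2/T3): check pairwise unions and intersections of members of τ.
All pairwise intersections and unions checked — each lies in τ. Therefore τ satisfies (T1), (T2), (T3): it IS a topology on X.


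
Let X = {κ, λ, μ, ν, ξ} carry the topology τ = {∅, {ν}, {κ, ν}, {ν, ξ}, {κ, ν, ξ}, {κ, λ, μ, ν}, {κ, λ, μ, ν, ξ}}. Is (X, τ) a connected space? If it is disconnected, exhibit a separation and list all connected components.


(X, τ) is connected.

Find clopen sets (U ∈ τ with X ∖ U ∈ τ):
  U = ∅, X ∖ U = {κ, λ, μ, ν, ξ} — both open, so U is clopen.
  U = {κ, λ, μ, ν, ξ}, X ∖ U = ∅ — both open, so U is clopen.
Only trivial clopens (∅ and X) exist, so (X, τ) is connected.
Compute connected components by grouping points that agree on all clopens:
  component: {κ, λ, μ, ν, ξ}


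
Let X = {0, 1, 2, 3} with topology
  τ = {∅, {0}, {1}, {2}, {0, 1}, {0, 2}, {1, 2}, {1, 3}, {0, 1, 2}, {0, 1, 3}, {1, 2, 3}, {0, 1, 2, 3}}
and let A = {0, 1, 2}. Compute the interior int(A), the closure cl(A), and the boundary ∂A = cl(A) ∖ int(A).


int(A) = {0, 1, 2}, cl(A) = {0, 1, 2, 3}, ∂A = {3}.

Closed sets in (X, τ) are complements of opens:
  closed(X, τ) = {∅, {0}, {2}, {3}, {0, 2}, {0, 3}, {1, 3}, {2, 3}, {0, 1, 3}, {0, 2, 3}, {1, 2, 3}, {0, 1, 2, 3}}.
int(A) = ⋃ {U ∈ τ : U ⊆ A}. Opens contained in A: ∅, {0}, {1}, {2}, {0, 1}, {0, 2}, {1, 2}, {0, 1, 2}.
Taking the union of these: int(A) = {0, 1, 2}.
cl(A) = ⋂ {C closed : A ⊆ C}. Closed sets containing A: {0, 1, 2, 3}.
Intersecting these: cl(A) = {0, 1, 2, 3}.
∂A = cl(A) ∖ int(A) = {0, 1, 2, 3} ∖ {0, 1, 2} = {3}.


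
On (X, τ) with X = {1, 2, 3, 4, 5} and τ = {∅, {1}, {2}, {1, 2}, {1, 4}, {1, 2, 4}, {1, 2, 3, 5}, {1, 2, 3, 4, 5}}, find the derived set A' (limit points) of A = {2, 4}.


A' = {3, 5}

For each x ∈ X, list the open sets U ∈ τ with x ∈ U, then check whether U ∩ (A ∖ {x}) ≠ ∅ for every such U.
  x = 1: open {1} ∋ x has {1} ∩ (A ∖ {1}) = ∅, so x is NOT a limit point.
  x = 2: open {2} ∋ x has {2} ∩ (A ∖ {2}) = ∅, so x is NOT a limit point.
  x = 3: opens ∋ x are {1, 2, 3, 5}, {1, 2, 3, 4, 5}; each meets A ∖ {3}, so x IS a limit point.
  x = 4: open {1, 4} ∋ x has {1, 4} ∩ (A ∖ {4}) = ∅, so x is NOT a limit point.
  x = 5: opens ∋ x are {1, 2, 3, 5}, {1, 2, 3, 4, 5}; each meets A ∖ {5}, so x IS a limit point.
Collecting: A' = {3, 5}.


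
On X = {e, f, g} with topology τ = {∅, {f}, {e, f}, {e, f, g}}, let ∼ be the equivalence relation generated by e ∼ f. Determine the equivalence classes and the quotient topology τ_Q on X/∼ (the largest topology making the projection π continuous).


X/∼ = {[e=f], [g]}; |τ_Q| = 3.

Equivalence classes: [e=f], [g].
Quotient map π: X → X/∼ sends e ↦ [e=f], f ↦ [e=f], g ↦ [g].
For each subset V ⊆ X/∼, compute π^{-1}(V) ⊆ X and check whether π^{-1}(V) ∈ τ. V is open in τ_Q iff π^{-1}(V) ∈ τ.
  V = {}: π^{-1}(V) = ∅ ∈ τ ✓.
  V = {[e=f]}: π^{-1}(V) = {e, f} ∈ τ ✓.
  V = {[g]}: π^{-1}(V) = {g} ∉ τ ✗.
  V = {[e=f], [g]}: π^{-1}(V) = {e, f, g} ∈ τ ✓.
Open sets in the quotient: τ_Q = {{}, {[e=f]}, {[e=f], [g]}} (3 elements).


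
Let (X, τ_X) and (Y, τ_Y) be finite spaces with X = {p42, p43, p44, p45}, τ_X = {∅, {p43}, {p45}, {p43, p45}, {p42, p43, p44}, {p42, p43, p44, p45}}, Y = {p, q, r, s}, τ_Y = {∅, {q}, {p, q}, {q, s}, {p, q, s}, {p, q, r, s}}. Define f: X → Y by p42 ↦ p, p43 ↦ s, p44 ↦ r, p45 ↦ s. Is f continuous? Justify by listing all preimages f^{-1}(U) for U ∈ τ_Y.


f is NOT continuous.

Compute f^{-1}(U) for each U ∈ τ_Y:
  U = ∅: f^{-1}(U) = ∅ ∈ τ_X ✓.
  U = {q}: f^{-1}(U) = ∅ ∈ τ_X ✓.
  U = {p, q}: f^{-1}(U) = {p42} ∉ τ_X ✗.
  U = {q, s}: f^{-1}(U) = {p43, p45} ∈ τ_X ✓.
  U = {p, q, s}: f^{-1}(U) = {p42, p43, p45} ∉ τ_X ✗.
  U = {p, q, r, s}: f^{-1}(U) = {p42, p43, p44, p45} ∈ τ_X ✓.
Found U = {p, q} with f^{-1}(U) = {p42} not in τ_X. Therefore f is NOT continuous.


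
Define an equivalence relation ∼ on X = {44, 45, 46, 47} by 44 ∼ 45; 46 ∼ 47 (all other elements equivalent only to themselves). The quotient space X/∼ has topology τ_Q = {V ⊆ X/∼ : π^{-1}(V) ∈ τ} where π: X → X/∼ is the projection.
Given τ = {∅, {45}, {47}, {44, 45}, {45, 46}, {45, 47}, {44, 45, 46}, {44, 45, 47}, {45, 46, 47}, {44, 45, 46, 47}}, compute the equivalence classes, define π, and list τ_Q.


X/∼ = {[44=45], [46=47]}; |τ_Q| = 3.

Equivalence classes: [44=45], [46=47].
Quotient map π: X → X/∼ sends 44 ↦ [44=45], 45 ↦ [44=45], 46 ↦ [46=47], 47 ↦ [46=47].
For each subset V ⊆ X/∼, compute π^{-1}(V) ⊆ X and check whether π^{-1}(V) ∈ τ. V is open in τ_Q iff π^{-1}(V) ∈ τ.
  V = {}: π^{-1}(V) = ∅ ∈ τ ✓.
  V = {[44=45]}: π^{-1}(V) = {44, 45} ∈ τ ✓.
  V = {[46=47]}: π^{-1}(V) = {46, 47} ∉ τ ✗.
  V = {[44=45], [46=47]}: π^{-1}(V) = {44, 45, 46, 47} ∈ τ ✓.
Open sets in the quotient: τ_Q = {{}, {[44=45]}, {[44=45], [46=47]}} (3 elements).


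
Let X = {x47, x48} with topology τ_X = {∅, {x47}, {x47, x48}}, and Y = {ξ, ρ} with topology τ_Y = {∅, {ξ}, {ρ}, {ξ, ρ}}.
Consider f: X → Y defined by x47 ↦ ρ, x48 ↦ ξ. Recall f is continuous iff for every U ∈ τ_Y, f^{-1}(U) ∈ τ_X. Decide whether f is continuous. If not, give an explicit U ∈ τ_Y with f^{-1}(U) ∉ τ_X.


f is NOT continuous.

Compute f^{-1}(U) for each U ∈ τ_Y:
  U = ∅: f^{-1}(U) = ∅ ∈ τ_X ✓.
  U = {ξ}: f^{-1}(U) = {x48} ∉ τ_X ✗.
  U = {ρ}: f^{-1}(U) = {x47} ∈ τ_X ✓.
  U = {ξ, ρ}: f^{-1}(U) = {x47, x48} ∈ τ_X ✓.
Found U = {ξ} with f^{-1}(U) = {x48} not in τ_X. Therefore f is NOT continuous.


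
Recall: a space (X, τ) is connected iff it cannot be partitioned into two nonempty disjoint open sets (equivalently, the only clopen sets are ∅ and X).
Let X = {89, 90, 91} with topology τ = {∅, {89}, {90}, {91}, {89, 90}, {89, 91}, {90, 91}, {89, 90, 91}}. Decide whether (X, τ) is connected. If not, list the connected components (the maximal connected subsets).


(X, τ) is disconnected; components = [{89}, {90}, {91}].

Find clopen sets (U ∈ τ with X ∖ U ∈ τ):
  U = ∅, X ∖ U = {89, 90, 91} — both open, so U is clopen.
  U = {89}, X ∖ U = {90, 91} — both open, so U is clopen.
  U = {90}, X ∖ U = {89, 91} — both open, so U is clopen.
  U = {91}, X ∖ U = {89, 90} — both open, so U is clopen.
  U = {89, 90}, X ∖ U = {91} — both open, so U is clopen.
  U = {89, 91}, X ∖ U = {90} — both open, so U is clopen.
  U = {90, 91}, X ∖ U = {89} — both open, so U is clopen.
  U = {89, 90, 91}, X ∖ U = ∅ — both open, so U is clopen.
Nontrivial clopen(s) exist: e.g. {89, 91}. So (X, τ) is disconnected.
Compute connected components by grouping points that agree on all clopens:
  component: {89}
  component: {90}
  component: {91}


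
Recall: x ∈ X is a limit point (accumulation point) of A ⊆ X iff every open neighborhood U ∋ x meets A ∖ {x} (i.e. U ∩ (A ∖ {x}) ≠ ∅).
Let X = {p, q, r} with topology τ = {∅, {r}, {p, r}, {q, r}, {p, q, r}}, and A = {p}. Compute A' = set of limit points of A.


A' = ∅

For each x ∈ X, list the open sets U ∈ τ with x ∈ U, then check whether U ∩ (A ∖ {x}) ≠ ∅ for every such U.
  x = p: open {p, r} ∋ x has {p, r} ∩ (A ∖ {p}) = ∅, so x is NOT a limit point.
  x = q: open {q, r} ∋ x has {q, r} ∩ (A ∖ {q}) = ∅, so x is NOT a limit point.
  x = r: open {r} ∋ x has {r} ∩ (A ∖ {r}) = ∅, so x is NOT a limit point.
Collecting: A' = ∅.


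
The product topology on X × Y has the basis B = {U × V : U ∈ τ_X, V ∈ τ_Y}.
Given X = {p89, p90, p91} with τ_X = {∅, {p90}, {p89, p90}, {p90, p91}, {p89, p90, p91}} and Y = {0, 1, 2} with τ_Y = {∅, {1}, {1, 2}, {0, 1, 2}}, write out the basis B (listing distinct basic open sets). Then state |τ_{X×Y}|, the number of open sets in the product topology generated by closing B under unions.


Basis B = {∅ × ∅, {p90} × {1}, {p89, p90} × {1}, {p90} × {1, 2}, {p90, p91} × {1}, {p89, p90, p91} × {1}, {p90} × {0, 1, 2}, {p89, p90} × {1, 2}, {p90, p91} × {1, 2}, {p89, p90} × {0, 1, 2}, {p89, p90, p91} × {1, 2}, {p90, p91} × {0, 1, 2}, {p89, p90, p91} × {0, 1, 2}}; |τ_{X×Y}| = 30.

Enumerate products U × V with U ∈ τ_X, V ∈ τ_Y (deduplicated):
  ∅ × ∅ = {} (∅)
  {p90} × {1} = {(p90,1)}
  {p89, p90} × {1} = {(p89,1), (p90,1)}
  {p90} × {1, 2} = {(p90,1), (p90,2)}
  {p90, p91} × {1} = {(p90,1), (p91,1)}
  {p89, p90, p91} × {1} = {(p89,1), (p90,1), (p91,1)}
  {p90} × {0, 1, 2} = {(p90,0), (p90,1), (p90,2)}
  {p89, p90} × {1, 2} = {(p89,1), (p89,2), (p90,1), (p90,2)}
  {p90, p91} × {1, 2} = {(p90,1), (p90,2), (p91,1), (p91,2)}
  {p89, p90} × {0, 1, 2} = {(p89,0), (p89,1), (p89,2), (p90,0), (p90,1), (p90,2)}
  {p89, p90, p91} × {1, 2} = {(p89,1), (p89,2), (p90,1), (p90,2), (p91,1), (p91,2)}
  {p90, p91} × {0, 1, 2} = {(p90,0), (p90,1), (p90,2), (p91,0), (p91,1), (p91,2)}
  {p89, p90, p91} × {0, 1, 2} = {(p89,0), (p89,1), (p89,2), (p90,0), (p90,1), (p90,2), (p91,0), (p91,1), (p91,2)}
These 13 distinct sets form the basis B.
Close under arbitrary unions to get τ_{X×Y}; counting gives |τ_{X×Y}| = 30.


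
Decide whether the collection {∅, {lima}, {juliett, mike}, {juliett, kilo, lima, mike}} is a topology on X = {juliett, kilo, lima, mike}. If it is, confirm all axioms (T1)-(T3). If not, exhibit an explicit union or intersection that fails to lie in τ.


τ is NOT a topology on X.

Axiom (T1): ∅ ∈ τ? Yes; X ∈ τ? Yes.
Axiom (T2/T3): check pairwise unions and intersections of members of τ.
Counterexample for (T2): {lima} ∪ {juliett, mike} = {juliett, lima, mike} ∉ τ. Therefore τ is NOT a topology.


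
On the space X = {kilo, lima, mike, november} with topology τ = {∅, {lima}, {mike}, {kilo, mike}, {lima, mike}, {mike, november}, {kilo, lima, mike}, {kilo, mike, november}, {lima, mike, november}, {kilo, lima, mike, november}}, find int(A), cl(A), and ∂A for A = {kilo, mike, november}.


int(A) = {kilo, mike, november}, cl(A) = {kilo, mike, november}, ∂A = ∅.

Closed sets in (X, τ) are complements of opens:
  closed(X, τ) = {∅, {kilo}, {lima}, {november}, {kilo, lima}, {kilo, november}, {lima, november}, {kilo, lima, november}, {kilo, mike, november}, {kilo, lima, mike, november}}.
int(A) = ⋃ {U ∈ τ : U ⊆ A}. Opens contained in A: ∅, {mike}, {kilo, mike}, {mike, november}, {kilo, mike, november}.
Taking the union of these: int(A) = {kilo, mike, november}.
cl(A) = ⋂ {C closed : A ⊆ C}. Closed sets containing A: {kilo, mike, november}, {kilo, lima, mike, november}.
Intersecting these: cl(A) = {kilo, mike, november}.
∂A = cl(A) ∖ int(A) = {kilo, mike, november} ∖ {kilo, mike, november} = ∅.


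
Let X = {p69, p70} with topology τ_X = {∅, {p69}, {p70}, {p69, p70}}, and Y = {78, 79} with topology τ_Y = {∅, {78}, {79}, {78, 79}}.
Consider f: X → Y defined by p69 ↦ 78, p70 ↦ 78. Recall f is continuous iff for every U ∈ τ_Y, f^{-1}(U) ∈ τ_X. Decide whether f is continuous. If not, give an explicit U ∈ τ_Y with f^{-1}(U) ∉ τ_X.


f IS continuous.

Compute f^{-1}(U) for each U ∈ τ_Y:
  U = ∅: f^{-1}(U) = ∅ ∈ τ_X ✓.
  U = {78}: f^{-1}(U) = {p69, p70} ∈ τ_X ✓.
  U = {79}: f^{-1}(U) = ∅ ∈ τ_X ✓.
  U = {78, 79}: f^{-1}(U) = {p69, p70} ∈ τ_X ✓.
Every preimage lies in τ_X, so f IS continuous.


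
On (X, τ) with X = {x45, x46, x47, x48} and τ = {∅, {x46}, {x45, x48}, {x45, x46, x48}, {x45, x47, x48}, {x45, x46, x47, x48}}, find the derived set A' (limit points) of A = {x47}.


A' = ∅

For each x ∈ X, list the open sets U ∈ τ with x ∈ U, then check whether U ∩ (A ∖ {x}) ≠ ∅ for every such U.
  x = x45: open {x45, x48} ∋ x has {x45, x48} ∩ (A ∖ {x45}) = ∅, so x is NOT a limit point.
  x = x46: open {x46} ∋ x has {x46} ∩ (A ∖ {x46}) = ∅, so x is NOT a limit point.
  x = x47: open {x45, x47, x48} ∋ x has {x45, x47, x48} ∩ (A ∖ {x47}) = ∅, so x is NOT a limit point.
  x = x48: open {x45, x48} ∋ x has {x45, x48} ∩ (A ∖ {x48}) = ∅, so x is NOT a limit point.
Collecting: A' = ∅.


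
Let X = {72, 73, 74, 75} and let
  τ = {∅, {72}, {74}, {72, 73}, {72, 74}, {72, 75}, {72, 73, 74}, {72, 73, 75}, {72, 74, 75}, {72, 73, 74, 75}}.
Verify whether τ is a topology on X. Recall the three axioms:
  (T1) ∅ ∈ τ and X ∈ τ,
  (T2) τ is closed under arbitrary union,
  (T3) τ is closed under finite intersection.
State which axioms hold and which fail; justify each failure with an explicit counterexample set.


τ IS a topology on X.

Axiom (T1): ∅ ∈ τ? Yes; X ∈ τ? Yes.
Axiom (T2/T3): check pairwise unions and intersections of members of τ.
All pairwise intersections and unions checked — each lies in τ. Therefore τ satisfies (T1), (T2), (T3): it IS a topology on X.


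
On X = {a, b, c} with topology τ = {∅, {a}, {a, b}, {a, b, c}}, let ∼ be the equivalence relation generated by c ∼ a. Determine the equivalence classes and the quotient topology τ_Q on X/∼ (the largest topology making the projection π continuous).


X/∼ = {[a=c], [b]}; |τ_Q| = 2.

Equivalence classes: [a=c], [b].
Quotient map π: X → X/∼ sends a ↦ [a=c], b ↦ [b], c ↦ [a=c].
For each subset V ⊆ X/∼, compute π^{-1}(V) ⊆ X and check whether π^{-1}(V) ∈ τ. V is open in τ_Q iff π^{-1}(V) ∈ τ.
  V = {}: π^{-1}(V) = ∅ ∈ τ ✓.
  V = {[a=c]}: π^{-1}(V) = {a, c} ∉ τ ✗.
  V = {[b]}: π^{-1}(V) = {b} ∉ τ ✗.
  V = {[a=c], [b]}: π^{-1}(V) = {a, b, c} ∈ τ ✓.
Open sets in the quotient: τ_Q = {{}, {[a=c], [b]}} (2 elements).


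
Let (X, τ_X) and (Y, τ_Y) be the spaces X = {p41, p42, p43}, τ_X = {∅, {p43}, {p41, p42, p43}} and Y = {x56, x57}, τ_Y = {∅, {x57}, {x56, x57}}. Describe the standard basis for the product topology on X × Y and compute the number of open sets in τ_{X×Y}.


Basis B = {∅ × ∅, {p43} × {x57}, {p43} × {x56, x57}, {p41, p42, p43} × {x57}, {p41, p42, p43} × {x56, x57}}; |τ_{X×Y}| = 6.

Enumerate products U × V with U ∈ τ_X, V ∈ τ_Y (deduplicated):
  ∅ × ∅ = {} (∅)
  {p43} × {x57} = {(p43,x57)}
  {p43} × {x56, x57} = {(p43,x56), (p43,x57)}
  {p41, p42, p43} × {x57} = {(p41,x57), (p42,x57), (p43,x57)}
  {p41, p42, p43} × {x56, x57} = {(p41,x56), (p41,x57), (p42,x56), (p42,x57), (p43,x56), (p43,x57)}
These 5 distinct sets form the basis B.
Close under arbitrary unions to get τ_{X×Y}; counting gives |τ_{X×Y}| = 6.


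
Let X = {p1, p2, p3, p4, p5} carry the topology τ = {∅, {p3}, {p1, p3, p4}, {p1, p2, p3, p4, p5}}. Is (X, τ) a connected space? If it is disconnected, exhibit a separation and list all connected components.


(X, τ) is connected.

Find clopen sets (U ∈ τ with X ∖ U ∈ τ):
  U = ∅, X ∖ U = {p1, p2, p3, p4, p5} — both open, so U is clopen.
  U = {p1, p2, p3, p4, p5}, X ∖ U = ∅ — both open, so U is clopen.
Only trivial clopens (∅ and X) exist, so (X, τ) is connected.
Compute connected components by grouping points that agree on all clopens:
  component: {p1, p2, p3, p4, p5}


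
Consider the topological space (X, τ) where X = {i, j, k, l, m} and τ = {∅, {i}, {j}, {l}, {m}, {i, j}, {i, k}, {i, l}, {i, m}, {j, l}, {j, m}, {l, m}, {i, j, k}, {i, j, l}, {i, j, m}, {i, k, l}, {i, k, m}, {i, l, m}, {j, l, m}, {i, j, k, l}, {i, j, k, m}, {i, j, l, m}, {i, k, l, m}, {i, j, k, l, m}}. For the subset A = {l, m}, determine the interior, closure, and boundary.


int(A) = {l, m}, cl(A) = {l, m}, ∂A = ∅.

Closed sets in (X, τ) are complements of opens:
  closed(X, τ) = {∅, {j}, {k}, {l}, {m}, {i, k}, {j, k}, {j, l}, {j, m}, {k, l}, {k, m}, {l, m}, {i, j, k}, {i, k, l}, {i, k, m}, {j, k, l}, {j, k, m}, {j, l, m}, {k, l, m}, {i, j, k, l}, {i, j, k, m}, {i, k, l, m}, {j, k, l, m}, {i, j, k, l, m}}.
int(A) = ⋃ {U ∈ τ : U ⊆ A}. Opens contained in A: ∅, {l}, {m}, {l, m}.
Taking the union of these: int(A) = {l, m}.
cl(A) = ⋂ {C closed : A ⊆ C}. Closed sets containing A: {l, m}, {j, l, m}, {k, l, m}, {i, k, l, m}, {j, k, l, m}, {i, j, k, l, m}.
Intersecting these: cl(A) = {l, m}.
∂A = cl(A) ∖ int(A) = {l, m} ∖ {l, m} = ∅.


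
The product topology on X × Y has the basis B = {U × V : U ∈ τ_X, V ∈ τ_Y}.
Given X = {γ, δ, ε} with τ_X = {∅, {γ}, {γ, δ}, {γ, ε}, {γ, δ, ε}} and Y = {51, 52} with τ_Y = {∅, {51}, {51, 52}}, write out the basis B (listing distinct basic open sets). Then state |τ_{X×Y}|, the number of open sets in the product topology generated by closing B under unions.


Basis B = {∅ × ∅, {γ} × {51}, {γ} × {51, 52}, {γ, δ} × {51}, {γ, ε} × {51}, {γ, δ, ε} × {51}, {γ, δ} × {51, 52}, {γ, ε} × {51, 52}, {γ, δ, ε} × {51, 52}}; |τ_{X×Y}| = 14.

Enumerate products U × V with U ∈ τ_X, V ∈ τ_Y (deduplicated):
  ∅ × ∅ = {} (∅)
  {γ} × {51} = {(γ,51)}
  {γ} × {51, 52} = {(γ,51), (γ,52)}
  {γ, δ} × {51} = {(γ,51), (δ,51)}
  {γ, ε} × {51} = {(γ,51), (ε,51)}
  {γ, δ, ε} × {51} = {(γ,51), (δ,51), (ε,51)}
  {γ, δ} × {51, 52} = {(γ,51), (γ,52), (δ,51), (δ,52)}
  {γ, ε} × {51, 52} = {(γ,51), (γ,52), (ε,51), (ε,52)}
  {γ, δ, ε} × {51, 52} = {(γ,51), (γ,52), (δ,51), (δ,52), (ε,51), (ε,52)}
These 9 distinct sets form the basis B.
Close under arbitrary unions to get τ_{X×Y}; counting gives |τ_{X×Y}| = 14.


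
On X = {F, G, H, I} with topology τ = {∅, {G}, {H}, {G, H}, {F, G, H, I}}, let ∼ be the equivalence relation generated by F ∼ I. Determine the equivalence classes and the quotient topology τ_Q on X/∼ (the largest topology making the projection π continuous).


X/∼ = {[F=I], [G], [H]}; |τ_Q| = 5.

Equivalence classes: [F=I], [G], [H].
Quotient map π: X → X/∼ sends F ↦ [F=I], G ↦ [G], H ↦ [H], I ↦ [F=I].
For each subset V ⊆ X/∼, compute π^{-1}(V) ⊆ X and check whether π^{-1}(V) ∈ τ. V is open in τ_Q iff π^{-1}(V) ∈ τ.
  V = {}: π^{-1}(V) = ∅ ∈ τ ✓.
  V = {[F=I]}: π^{-1}(V) = {F, I} ∉ τ ✗.
  V = {[G]}: π^{-1}(V) = {G} ∈ τ ✓.
  V = {[F=I], [G]}: π^{-1}(V) = {F, G, I} ∉ τ ✗.
  V = {[H]}: π^{-1}(V) = {H} ∈ τ ✓.
  V = {[F=I], [H]}: π^{-1}(V) = {F, H, I} ∉ τ ✗.
  V = {[G], [H]}: π^{-1}(V) = {G, H} ∈ τ ✓.
  V = {[F=I], [G], [H]}: π^{-1}(V) = {F, G, H, I} ∈ τ ✓.
Open sets in the quotient: τ_Q = {{}, {[G]}, {[H]}, {[G], [H]}, {[F=I], [G], [H]}} (5 elements).


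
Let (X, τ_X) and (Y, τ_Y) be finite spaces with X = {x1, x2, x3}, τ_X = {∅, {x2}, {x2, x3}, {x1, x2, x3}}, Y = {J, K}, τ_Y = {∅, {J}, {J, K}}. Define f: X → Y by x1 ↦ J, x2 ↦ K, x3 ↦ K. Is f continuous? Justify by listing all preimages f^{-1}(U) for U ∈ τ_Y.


f is NOT continuous.

Compute f^{-1}(U) for each U ∈ τ_Y:
  U = ∅: f^{-1}(U) = ∅ ∈ τ_X ✓.
  U = {J}: f^{-1}(U) = {x1} ∉ τ_X ✗.
  U = {J, K}: f^{-1}(U) = {x1, x2, x3} ∈ τ_X ✓.
Found U = {J} with f^{-1}(U) = {x1} not in τ_X. Therefore f is NOT continuous.


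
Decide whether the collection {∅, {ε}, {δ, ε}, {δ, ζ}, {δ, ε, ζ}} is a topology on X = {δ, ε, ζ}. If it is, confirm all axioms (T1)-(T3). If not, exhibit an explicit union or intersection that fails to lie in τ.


τ is NOT a topology on X.

Axiom (T1): ∅ ∈ τ? Yes; X ∈ τ? Yes.
Axiom (T2/T3): check pairwise unions and intersections of members of τ.
Counterexample for (T3): {δ, ε} ∩ {δ, ζ} = {δ} ∉ τ. Therefore τ is NOT a topology.


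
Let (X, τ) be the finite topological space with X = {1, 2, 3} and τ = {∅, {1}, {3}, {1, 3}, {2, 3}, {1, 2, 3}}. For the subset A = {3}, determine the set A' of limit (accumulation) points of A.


A' = {2}

For each x ∈ X, list the open sets U ∈ τ with x ∈ U, then check whether U ∩ (A ∖ {x}) ≠ ∅ for every such U.
  x = 1: open {1} ∋ x has {1} ∩ (A ∖ {1}) = ∅, so x is NOT a limit point.
  x = 2: opens ∋ x are {2, 3}, {1, 2, 3}; each meets A ∖ {2}, so x IS a limit point.
  x = 3: open {3} ∋ x has {3} ∩ (A ∖ {3}) = ∅, so x is NOT a limit point.
Collecting: A' = {2}.


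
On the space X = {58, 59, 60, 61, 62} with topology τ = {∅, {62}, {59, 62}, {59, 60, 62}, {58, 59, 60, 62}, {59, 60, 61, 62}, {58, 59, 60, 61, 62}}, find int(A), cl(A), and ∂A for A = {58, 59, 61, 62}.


int(A) = {59, 62}, cl(A) = {58, 59, 60, 61, 62}, ∂A = {58, 60, 61}.

Closed sets in (X, τ) are complements of opens:
  closed(X, τ) = {∅, {58}, {61}, {58, 61}, {58, 60, 61}, {58, 59, 60, 61}, {58, 59, 60, 61, 62}}.
int(A) = ⋃ {U ∈ τ : U ⊆ A}. Opens contained in A: ∅, {62}, {59, 62}.
Taking the union of these: int(A) = {59, 62}.
cl(A) = ⋂ {C closed : A ⊆ C}. Closed sets containing A: {58, 59, 60, 61, 62}.
Intersecting these: cl(A) = {58, 59, 60, 61, 62}.
∂A = cl(A) ∖ int(A) = {58, 59, 60, 61, 62} ∖ {59, 62} = {58, 60, 61}.


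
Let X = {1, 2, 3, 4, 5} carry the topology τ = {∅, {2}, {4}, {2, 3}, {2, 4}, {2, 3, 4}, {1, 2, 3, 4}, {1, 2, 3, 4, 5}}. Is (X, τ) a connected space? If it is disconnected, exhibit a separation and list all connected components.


(X, τ) is connected.

Find clopen sets (U ∈ τ with X ∖ U ∈ τ):
  U = ∅, X ∖ U = {1, 2, 3, 4, 5} — both open, so U is clopen.
  U = {1, 2, 3, 4, 5}, X ∖ U = ∅ — both open, so U is clopen.
Only trivial clopens (∅ and X) exist, so (X, τ) is connected.
Compute connected components by grouping points that agree on all clopens:
  component: {1, 2, 3, 4, 5}


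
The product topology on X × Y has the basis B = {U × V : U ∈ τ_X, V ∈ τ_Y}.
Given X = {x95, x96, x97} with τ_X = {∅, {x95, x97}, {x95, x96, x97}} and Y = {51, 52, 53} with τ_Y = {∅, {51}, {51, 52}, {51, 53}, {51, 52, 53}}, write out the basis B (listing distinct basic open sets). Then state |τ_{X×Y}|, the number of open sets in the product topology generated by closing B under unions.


Basis B = {∅ × ∅, {x95, x97} × {51}, {x95, x96, x97} × {51}, {x95, x97} × {51, 52}, {x95, x97} × {51, 53}, {x95, x97} × {51, 52, 53}, {x95, x96, x97} × {51, 52}, {x95, x96, x97} × {51, 53}, {x95, x96, x97} × {51, 52, 53}}; |τ_{X×Y}| = 14.

Enumerate products U × V with U ∈ τ_X, V ∈ τ_Y (deduplicated):
  ∅ × ∅ = {} (∅)
  {x95, x97} × {51} = {(x95,51), (x97,51)}
  {x95, x96, x97} × {51} = {(x95,51), (x96,51), (x97,51)}
  {x95, x97} × {51, 52} = {(x95,51), (x95,52), (x97,51), (x97,52)}
  {x95, x97} × {51, 53} = {(x95,51), (x95,53), (x97,51), (x97,53)}
  {x95, x97} × {51, 52, 53} = {(x95,51), (x95,52), (x95,53), (x97,51), (x97,52), (x97,53)}
  {x95, x96, x97} × {51, 52} = {(x95,51), (x95,52), (x96,51), (x96,52), (x97,51), (x97,52)}
  {x95, x96, x97} × {51, 53} = {(x95,51), (x95,53), (x96,51), (x96,53), (x97,51), (x97,53)}
  {x95, x96, x97} × {51, 52, 53} = {(x95,51), (x95,52), (x95,53), (x96,51), (x96,52), (x96,53), (x97,51), (x97,52), (x97,53)}
These 9 distinct sets form the basis B.
Close under arbitrary unions to get τ_{X×Y}; counting gives |τ_{X×Y}| = 14.


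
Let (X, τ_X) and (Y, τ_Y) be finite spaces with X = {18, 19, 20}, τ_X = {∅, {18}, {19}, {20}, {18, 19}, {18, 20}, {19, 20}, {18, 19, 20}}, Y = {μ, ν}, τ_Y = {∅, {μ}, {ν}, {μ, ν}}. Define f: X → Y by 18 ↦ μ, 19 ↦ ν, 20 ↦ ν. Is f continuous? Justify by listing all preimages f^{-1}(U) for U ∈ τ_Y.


f IS continuous.

Compute f^{-1}(U) for each U ∈ τ_Y:
  U = ∅: f^{-1}(U) = ∅ ∈ τ_X ✓.
  U = {μ}: f^{-1}(U) = {18} ∈ τ_X ✓.
  U = {ν}: f^{-1}(U) = {19, 20} ∈ τ_X ✓.
  U = {μ, ν}: f^{-1}(U) = {18, 19, 20} ∈ τ_X ✓.
Every preimage lies in τ_X, so f IS continuous.


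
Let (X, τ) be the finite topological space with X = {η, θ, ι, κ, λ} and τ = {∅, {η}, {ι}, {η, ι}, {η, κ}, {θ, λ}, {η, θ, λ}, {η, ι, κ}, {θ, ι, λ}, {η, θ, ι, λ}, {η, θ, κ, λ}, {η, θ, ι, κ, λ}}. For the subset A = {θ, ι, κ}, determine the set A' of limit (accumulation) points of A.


A' = {λ}

For each x ∈ X, list the open sets U ∈ τ with x ∈ U, then check whether U ∩ (A ∖ {x}) ≠ ∅ for every such U.
  x = η: open {η} ∋ x has {η} ∩ (A ∖ {η}) = ∅, so x is NOT a limit point.
  x = θ: open {θ, λ} ∋ x has {θ, λ} ∩ (A ∖ {θ}) = ∅, so x is NOT a limit point.
  x = ι: open {ι} ∋ x has {ι} ∩ (A ∖ {ι}) = ∅, so x is NOT a limit point.
  x = κ: open {η, κ} ∋ x has {η, κ} ∩ (A ∖ {κ}) = ∅, so x is NOT a limit point.
  x = λ: opens ∋ x are {θ, λ}, {η, θ, λ}, {θ, ι, λ}, {η, θ, ι, λ}, {η, θ, κ, λ}, {η, θ, ι, κ, λ}; each meets A ∖ {λ}, so x IS a limit point.
Collecting: A' = {λ}.


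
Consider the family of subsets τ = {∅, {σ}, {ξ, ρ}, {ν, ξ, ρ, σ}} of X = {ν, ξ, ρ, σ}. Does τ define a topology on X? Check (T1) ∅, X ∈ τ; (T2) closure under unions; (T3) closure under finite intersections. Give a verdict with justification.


τ is NOT a topology on X.

Axiom (T1): ∅ ∈ τ? Yes; X ∈ τ? Yes.
Axiom (T2/T3): check pairwise unions and intersections of members of τ.
Counterexample for (T2): {σ} ∪ {ξ, ρ} = {ξ, ρ, σ} ∉ τ. Therefore τ is NOT a topology.


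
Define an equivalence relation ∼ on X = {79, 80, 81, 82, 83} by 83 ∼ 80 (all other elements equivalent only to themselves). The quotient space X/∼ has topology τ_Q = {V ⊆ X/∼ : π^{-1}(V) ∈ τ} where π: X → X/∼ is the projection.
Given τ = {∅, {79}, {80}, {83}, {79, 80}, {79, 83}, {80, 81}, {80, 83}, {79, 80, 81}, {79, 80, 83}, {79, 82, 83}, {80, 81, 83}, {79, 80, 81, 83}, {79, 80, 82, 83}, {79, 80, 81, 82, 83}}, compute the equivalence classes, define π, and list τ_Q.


X/∼ = {[79], [80=83], [81], [82]}; |τ_Q| = 8.

Equivalence classes: [79], [80=83], [81], [82].
Quotient map π: X → X/∼ sends 79 ↦ [79], 80 ↦ [80=83], 81 ↦ [81], 82 ↦ [82], 83 ↦ [80=83].
For each subset V ⊆ X/∼, compute π^{-1}(V) ⊆ X and check whether π^{-1}(V) ∈ τ. V is open in τ_Q iff π^{-1}(V) ∈ τ.
  V = {}: π^{-1}(V) = ∅ ∈ τ ✓.
  V = {[79]}: π^{-1}(V) = {79} ∈ τ ✓.
  V = {[80=83]}: π^{-1}(V) = {80, 83} ∈ τ ✓.
  V = {[79], [80=83]}: π^{-1}(V) = {79, 80, 83} ∈ τ ✓.
  V = {[81]}: π^{-1}(V) = {81} ∉ τ ✗.
  V = {[79], [81]}: π^{-1}(V) = {79, 81} ∉ τ ✗.
  V = {[80=83], [81]}: π^{-1}(V) = {80, 81, 83} ∈ τ ✓.
  V = {[79], [80=83], [81]}: π^{-1}(V) = {79, 80, 81, 83} ∈ τ ✓.
  V = {[82]}: π^{-1}(V) = {82} ∉ τ ✗.
  V = {[79], [82]}: π^{-1}(V) = {79, 82} ∉ τ ✗.
  V = {[80=83], [82]}: π^{-1}(V) = {80, 82, 83} ∉ τ ✗.
  V = {[79], [80=83], [82]}: π^{-1}(V) = {79, 80, 82, 83} ∈ τ ✓.
  V = {[81], [82]}: π^{-1}(V) = {81, 82} ∉ τ ✗.
  V = {[79], [81], [82]}: π^{-1}(V) = {79, 81, 82} ∉ τ ✗.
  V = {[80=83], [81], [82]}: π^{-1}(V) = {80, 81, 82, 83} ∉ τ ✗.
  V = {[79], [80=83], [81], [82]}: π^{-1}(V) = {79, 80, 81, 82, 83} ∈ τ ✓.
Open sets in the quotient: τ_Q = {{}, {[79]}, {[80=83]}, {[79], [80=83]}, {[80=83], [81]}, {[79], [80=83], [81]}, {[79], [80=83], [82]}, {[79], [80=83], [81], [82]}} (8 elements).


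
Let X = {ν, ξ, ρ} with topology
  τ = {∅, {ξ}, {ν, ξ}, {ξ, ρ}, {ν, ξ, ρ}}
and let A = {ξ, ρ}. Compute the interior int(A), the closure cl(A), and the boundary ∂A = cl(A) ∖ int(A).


int(A) = {ξ, ρ}, cl(A) = {ν, ξ, ρ}, ∂A = {ν}.

Closed sets in (X, τ) are complements of opens:
  closed(X, τ) = {∅, {ν}, {ρ}, {ν, ρ}, {ν, ξ, ρ}}.
int(A) = ⋃ {U ∈ τ : U ⊆ A}. Opens contained in A: ∅, {ξ}, {ξ, ρ}.
Taking the union of these: int(A) = {ξ, ρ}.
cl(A) = ⋂ {C closed : A ⊆ C}. Closed sets containing A: {ν, ξ, ρ}.
Intersecting these: cl(A) = {ν, ξ, ρ}.
∂A = cl(A) ∖ int(A) = {ν, ξ, ρ} ∖ {ξ, ρ} = {ν}.


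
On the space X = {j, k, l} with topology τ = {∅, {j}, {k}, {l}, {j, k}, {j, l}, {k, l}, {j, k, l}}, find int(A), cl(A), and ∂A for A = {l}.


int(A) = {l}, cl(A) = {l}, ∂A = ∅.

Closed sets in (X, τ) are complements of opens:
  closed(X, τ) = {∅, {j}, {k}, {l}, {j, k}, {j, l}, {k, l}, {j, k, l}}.
int(A) = ⋃ {U ∈ τ : U ⊆ A}. Opens contained in A: ∅, {l}.
Taking the union of these: int(A) = {l}.
cl(A) = ⋂ {C closed : A ⊆ C}. Closed sets containing A: {l}, {j, l}, {k, l}, {j, k, l}.
Intersecting these: cl(A) = {l}.
∂A = cl(A) ∖ int(A) = {l} ∖ {l} = ∅.


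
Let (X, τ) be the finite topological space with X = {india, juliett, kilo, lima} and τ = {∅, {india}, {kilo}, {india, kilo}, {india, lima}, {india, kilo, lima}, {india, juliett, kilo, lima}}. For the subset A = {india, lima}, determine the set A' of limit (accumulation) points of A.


A' = {juliett, lima}

For each x ∈ X, list the open sets U ∈ τ with x ∈ U, then check whether U ∩ (A ∖ {x}) ≠ ∅ for every such U.
  x = india: open {india} ∋ x has {india} ∩ (A ∖ {india}) = ∅, so x is NOT a limit point.
  x = juliett: opens ∋ x are {india, juliett, kilo, lima}; each meets A ∖ {juliett}, so x IS a limit point.
  x = kilo: open {kilo} ∋ x has {kilo} ∩ (A ∖ {kilo}) = ∅, so x is NOT a limit point.
  x = lima: opens ∋ x are {india, lima}, {india, kilo, lima}, {india, juliett, kilo, lima}; each meets A ∖ {lima}, so x IS a limit point.
Collecting: A' = {juliett, lima}.


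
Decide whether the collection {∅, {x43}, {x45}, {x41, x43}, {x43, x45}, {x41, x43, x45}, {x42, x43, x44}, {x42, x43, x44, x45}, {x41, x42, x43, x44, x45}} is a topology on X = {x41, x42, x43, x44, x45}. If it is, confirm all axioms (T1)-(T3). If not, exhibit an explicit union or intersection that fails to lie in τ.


τ is NOT a topology on X.

Axiom (T1): ∅ ∈ τ? Yes; X ∈ τ? Yes.
Axiom (T2/T3): check pairwise unions and intersections of members of τ.
Counterexample for (T2): {x41, x43} ∪ {x42, x43, x44} = {x41, x42, x43, x44} ∉ τ. Therefore τ is NOT a topology.


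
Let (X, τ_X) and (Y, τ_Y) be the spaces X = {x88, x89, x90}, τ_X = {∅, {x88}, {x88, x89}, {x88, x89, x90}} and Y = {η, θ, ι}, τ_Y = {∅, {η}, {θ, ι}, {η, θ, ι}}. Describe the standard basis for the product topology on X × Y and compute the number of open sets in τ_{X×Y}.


Basis B = {∅ × ∅, {x88} × {η}, {x88, x89} × {η}, {x88} × {θ, ι}, {x88} × {η, θ, ι}, {x88, x89, x90} × {η}, {x88, x89} × {θ, ι}, {x88, x89} × {η, θ, ι}, {x88, x89, x90} × {θ, ι}, {x88, x89, x90} × {η, θ, ι}}; |τ_{X×Y}| = 16.

Enumerate products U × V with U ∈ τ_X, V ∈ τ_Y (deduplicated):
  ∅ × ∅ = {} (∅)
  {x88} × {η} = {(x88,η)}
  {x88, x89} × {η} = {(x88,η), (x89,η)}
  {x88} × {θ, ι} = {(x88,θ), (x88,ι)}
  {x88} × {η, θ, ι} = {(x88,η), (x88,θ), (x88,ι)}
  {x88, x89, x90} × {η} = {(x88,η), (x89,η), (x90,η)}
  {x88, x89} × {θ, ι} = {(x88,θ), (x88,ι), (x89,θ), (x89,ι)}
  {x88, x89} × {η, θ, ι} = {(x88,η), (x88,θ), (x88,ι), (x89,η), (x89,θ), (x89,ι)}
  {x88, x89, x90} × {θ, ι} = {(x88,θ), (x88,ι), (x89,θ), (x89,ι), (x90,θ), (x90,ι)}
  {x88, x89, x90} × {η, θ, ι} = {(x88,η), (x88,θ), (x88,ι), (x89,η), (x89,θ), (x89,ι), (x90,η), (x90,θ), (x90,ι)}
These 10 distinct sets form the basis B.
Close under arbitrary unions to get τ_{X×Y}; counting gives |τ_{X×Y}| = 16.


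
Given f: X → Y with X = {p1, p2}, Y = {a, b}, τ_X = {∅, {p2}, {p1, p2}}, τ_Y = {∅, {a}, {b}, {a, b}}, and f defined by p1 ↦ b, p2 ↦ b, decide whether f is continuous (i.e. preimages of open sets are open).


f IS continuous.

Compute f^{-1}(U) for each U ∈ τ_Y:
  U = ∅: f^{-1}(U) = ∅ ∈ τ_X ✓.
  U = {a}: f^{-1}(U) = ∅ ∈ τ_X ✓.
  U = {b}: f^{-1}(U) = {p1, p2} ∈ τ_X ✓.
  U = {a, b}: f^{-1}(U) = {p1, p2} ∈ τ_X ✓.
Every preimage lies in τ_X, so f IS continuous.


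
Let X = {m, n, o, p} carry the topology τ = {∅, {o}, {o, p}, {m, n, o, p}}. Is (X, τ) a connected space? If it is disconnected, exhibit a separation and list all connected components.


(X, τ) is connected.

Find clopen sets (U ∈ τ with X ∖ U ∈ τ):
  U = ∅, X ∖ U = {m, n, o, p} — both open, so U is clopen.
  U = {m, n, o, p}, X ∖ U = ∅ — both open, so U is clopen.
Only trivial clopens (∅ and X) exist, so (X, τ) is connected.
Compute connected components by grouping points that agree on all clopens:
  component: {m, n, o, p}


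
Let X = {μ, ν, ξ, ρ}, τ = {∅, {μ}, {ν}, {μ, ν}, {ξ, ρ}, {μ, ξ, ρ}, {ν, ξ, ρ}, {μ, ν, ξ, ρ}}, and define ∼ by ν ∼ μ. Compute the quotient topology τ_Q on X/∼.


X/∼ = {[μ=ν], [ξ], [ρ]}; |τ_Q| = 4.

Equivalence classes: [μ=ν], [ξ], [ρ].
Quotient map π: X → X/∼ sends μ ↦ [μ=ν], ν ↦ [μ=ν], ξ ↦ [ξ], ρ ↦ [ρ].
For each subset V ⊆ X/∼, compute π^{-1}(V) ⊆ X and check whether π^{-1}(V) ∈ τ. V is open in τ_Q iff π^{-1}(V) ∈ τ.
  V = {}: π^{-1}(V) = ∅ ∈ τ ✓.
  V = {[μ=ν]}: π^{-1}(V) = {μ, ν} ∈ τ ✓.
  V = {[ξ]}: π^{-1}(V) = {ξ} ∉ τ ✗.
  V = {[μ=ν], [ξ]}: π^{-1}(V) = {μ, ν, ξ} ∉ τ ✗.
  V = {[ρ]}: π^{-1}(V) = {ρ} ∉ τ ✗.
  V = {[μ=ν], [ρ]}: π^{-1}(V) = {μ, ν, ρ} ∉ τ ✗.
  V = {[ξ], [ρ]}: π^{-1}(V) = {ξ, ρ} ∈ τ ✓.
  V = {[μ=ν], [ξ], [ρ]}: π^{-1}(V) = {μ, ν, ξ, ρ} ∈ τ ✓.
Open sets in the quotient: τ_Q = {{}, {[μ=ν]}, {[ξ], [ρ]}, {[μ=ν], [ξ], [ρ]}} (4 elements).


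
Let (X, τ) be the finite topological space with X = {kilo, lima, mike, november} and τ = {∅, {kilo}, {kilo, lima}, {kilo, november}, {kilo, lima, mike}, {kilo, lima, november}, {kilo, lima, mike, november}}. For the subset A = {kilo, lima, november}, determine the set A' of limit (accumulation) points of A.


A' = {lima, mike, november}

For each x ∈ X, list the open sets U ∈ τ with x ∈ U, then check whether U ∩ (A ∖ {x}) ≠ ∅ for every such U.
  x = kilo: open {kilo} ∋ x has {kilo} ∩ (A ∖ {kilo}) = ∅, so x is NOT a limit point.
  x = lima: opens ∋ x are {kilo, lima}, {kilo, lima, mike}, {kilo, lima, november}, {kilo, lima, mike, november}; each meets A ∖ {lima}, so x IS a limit point.
  x = mike: opens ∋ x are {kilo, lima, mike}, {kilo, lima, mike, november}; each meets A ∖ {mike}, so x IS a limit point.
  x = november: opens ∋ x are {kilo, november}, {kilo, lima, november}, {kilo, lima, mike, november}; each meets A ∖ {november}, so x IS a limit point.
Collecting: A' = {lima, mike, november}.


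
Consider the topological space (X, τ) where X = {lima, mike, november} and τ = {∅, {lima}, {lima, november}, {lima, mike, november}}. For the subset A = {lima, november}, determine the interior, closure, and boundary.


int(A) = {lima, november}, cl(A) = {lima, mike, november}, ∂A = {mike}.

Closed sets in (X, τ) are complements of opens:
  closed(X, τ) = {∅, {mike}, {mike, november}, {lima, mike, november}}.
int(A) = ⋃ {U ∈ τ : U ⊆ A}. Opens contained in A: ∅, {lima}, {lima, november}.
Taking the union of these: int(A) = {lima, november}.
cl(A) = ⋂ {C closed : A ⊆ C}. Closed sets containing A: {lima, mike, november}.
Intersecting these: cl(A) = {lima, mike, november}.
∂A = cl(A) ∖ int(A) = {lima, mike, november} ∖ {lima, november} = {mike}.


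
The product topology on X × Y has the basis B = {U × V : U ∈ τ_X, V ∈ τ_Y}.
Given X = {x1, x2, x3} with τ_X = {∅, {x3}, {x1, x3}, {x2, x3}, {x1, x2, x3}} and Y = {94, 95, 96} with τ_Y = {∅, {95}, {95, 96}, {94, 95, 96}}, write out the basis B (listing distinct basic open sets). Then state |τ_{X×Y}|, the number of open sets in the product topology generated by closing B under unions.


Basis B = {∅ × ∅, {x3} × {95}, {x1, x3} × {95}, {x2, x3} × {95}, {x3} × {95, 96}, {x1, x2, x3} × {95}, {x3} × {94, 95, 96}, {x1, x3} × {95, 96}, {x2, x3} × {95, 96}, {x1, x3} × {94, 95, 96}, {x1, x2, x3} × {95, 96}, {x2, x3} × {94, 95, 96}, {x1, x2, x3} × {94, 95, 96}}; |τ_{X×Y}| = 30.

Enumerate products U × V with U ∈ τ_X, V ∈ τ_Y (deduplicated):
  ∅ × ∅ = {} (∅)
  {x3} × {95} = {(x3,95)}
  {x1, x3} × {95} = {(x1,95), (x3,95)}
  {x2, x3} × {95} = {(x2,95), (x3,95)}
  {x3} × {95, 96} = {(x3,95), (x3,96)}
  {x1, x2, x3} × {95} = {(x1,95), (x2,95), (x3,95)}
  {x3} × {94, 95, 96} = {(x3,94), (x3,95), (x3,96)}
  {x1, x3} × {95, 96} = {(x1,95), (x1,96), (x3,95), (x3,96)}
  {x2, x3} × {95, 96} = {(x2,95), (x2,96), (x3,95), (x3,96)}
  {x1, x3} × {94, 95, 96} = {(x1,94), (x1,95), (x1,96), (x3,94), (x3,95), (x3,96)}
  {x1, x2, x3} × {95, 96} = {(x1,95), (x1,96), (x2,95), (x2,96), (x3,95), (x3,96)}
  {x2, x3} × {94, 95, 96} = {(x2,94), (x2,95), (x2,96), (x3,94), (x3,95), (x3,96)}
  {x1, x2, x3} × {94, 95, 96} = {(x1,94), (x1,95), (x1,96), (x2,94), (x2,95), (x2,96), (x3,94), (x3,95), (x3,96)}
These 13 distinct sets form the basis B.
Close under arbitrary unions to get τ_{X×Y}; counting gives |τ_{X×Y}| = 30.


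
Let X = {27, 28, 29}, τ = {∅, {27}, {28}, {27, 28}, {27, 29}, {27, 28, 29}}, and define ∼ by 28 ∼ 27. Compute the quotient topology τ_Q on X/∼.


X/∼ = {[27=28], [29]}; |τ_Q| = 3.

Equivalence classes: [27=28], [29].
Quotient map π: X → X/∼ sends 27 ↦ [27=28], 28 ↦ [27=28], 29 ↦ [29].
For each subset V ⊆ X/∼, compute π^{-1}(V) ⊆ X and check whether π^{-1}(V) ∈ τ. V is open in τ_Q iff π^{-1}(V) ∈ τ.
  V = {}: π^{-1}(V) = ∅ ∈ τ ✓.
  V = {[27=28]}: π^{-1}(V) = {27, 28} ∈ τ ✓.
  V = {[29]}: π^{-1}(V) = {29} ∉ τ ✗.
  V = {[27=28], [29]}: π^{-1}(V) = {27, 28, 29} ∈ τ ✓.
Open sets in the quotient: τ_Q = {{}, {[27=28]}, {[27=28], [29]}} (3 elements).


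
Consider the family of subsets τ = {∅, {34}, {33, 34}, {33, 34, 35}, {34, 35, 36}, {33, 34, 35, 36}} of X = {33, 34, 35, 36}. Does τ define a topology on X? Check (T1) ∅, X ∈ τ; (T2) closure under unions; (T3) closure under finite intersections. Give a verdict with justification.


τ is NOT a topology on X.

Axiom (T1): ∅ ∈ τ? Yes; X ∈ τ? Yes.
Axiom (T2/T3): check pairwise unions and intersections of members of τ.
Counterexample for (T3): {33, 34, 35} ∩ {34, 35, 36} = {34, 35} ∉ τ. Therefore τ is NOT a topology.
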